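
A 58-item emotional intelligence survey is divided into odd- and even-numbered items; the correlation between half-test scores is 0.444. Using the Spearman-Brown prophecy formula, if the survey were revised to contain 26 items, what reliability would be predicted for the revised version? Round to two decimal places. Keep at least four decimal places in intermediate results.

0.42

Full-test reliability from the split-half r: r_full = 2(0.444)/(1 + 0.444) = 0.6150
Then adjust to 26 items: n = 26/58 = 0.4483
r_new = n·r_full / (1 + (n − 1)·r_full) = 0.2757 / 0.6607 ≈ 0.4173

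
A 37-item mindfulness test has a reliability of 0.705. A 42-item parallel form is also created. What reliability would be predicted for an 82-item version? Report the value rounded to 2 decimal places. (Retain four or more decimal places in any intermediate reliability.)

0.84

Only the ratio of lengths matters: n = 82/37 = 2.2162
r_{82} = n·r / (1 + (n − 1)·r) = 1.5624 / 1.8574 ≈ 0.8412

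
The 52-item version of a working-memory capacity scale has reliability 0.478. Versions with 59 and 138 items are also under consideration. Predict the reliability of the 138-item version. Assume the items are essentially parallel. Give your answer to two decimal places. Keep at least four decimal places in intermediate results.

0.71

The 59-item form is not needed; work directly from the 52-item form with n = 138/52 = 2.6538.
r_{138} = n·r / (1 + (n − 1)·r) = 1.2685 / 1.7905 ≈ 0.7085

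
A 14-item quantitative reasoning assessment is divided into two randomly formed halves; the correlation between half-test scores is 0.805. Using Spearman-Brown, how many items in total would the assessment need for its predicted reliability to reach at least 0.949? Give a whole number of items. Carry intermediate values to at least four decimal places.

32

Corrected full-test reliability: r_full = 2 × 0.805 / (1 + 0.805) ≈ 0.8920
Solve Spearman-Brown for n: n = 0.949(1 − 0.8920) / [0.8920(1 − 0.949)] = 2.2530
Items = 2.2530 × 14 ≈ 31.54 → 32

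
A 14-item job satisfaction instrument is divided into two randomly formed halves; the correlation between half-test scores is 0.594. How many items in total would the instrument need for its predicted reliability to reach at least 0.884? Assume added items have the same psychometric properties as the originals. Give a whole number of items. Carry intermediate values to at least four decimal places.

r_full = 2(0.594)/(1 + 0.594) = 0.7453
Solve Spearman-Brown for n: n = 0.884(1 − 0.7453) / [0.7453(1 − 0.884)] = 2.6043
Items = 2.6043 × 14 ≈ 36.46 → 37

37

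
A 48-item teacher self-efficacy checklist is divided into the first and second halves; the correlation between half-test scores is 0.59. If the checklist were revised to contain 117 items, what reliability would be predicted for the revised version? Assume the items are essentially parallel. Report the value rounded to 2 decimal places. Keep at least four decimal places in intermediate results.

0.88

Spearman-Brown correction (n = 2): r_full = 2·0.59/(1 + 0.59) = 0.7421
Length factor from 48 to 117 items: n = 117/48 = 2.4375
r_new = n·r_full / (1 + (n − 1)·r_full) = 1.8089 / 2.0668 ≈ 0.8752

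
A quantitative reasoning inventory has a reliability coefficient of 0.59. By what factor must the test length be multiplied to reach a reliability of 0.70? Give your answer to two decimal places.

n = [0.70 × 0.41] / [0.59 × 0.30]
n = 0.2870 / 0.1770 ≈ 1.6215

1.62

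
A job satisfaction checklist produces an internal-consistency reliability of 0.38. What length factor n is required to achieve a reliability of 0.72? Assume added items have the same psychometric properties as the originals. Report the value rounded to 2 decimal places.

Rearranging the Spearman-Brown formula for n,
n = r_target (1 − r_old) / [ r_old (1 − r_target) ]
n = 0.72 × (1 − 0.38) / [ 0.38 × (1 − 0.72) ]
  = 0.4464 / 0.1064 = 4.1955

4.20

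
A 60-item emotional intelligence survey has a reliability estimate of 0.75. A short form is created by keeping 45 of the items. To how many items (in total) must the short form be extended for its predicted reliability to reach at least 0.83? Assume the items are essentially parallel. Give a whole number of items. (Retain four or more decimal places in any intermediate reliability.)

First, r for the 45-item form: n = 45/60 = 0.7500, so r_45 = 0.7500·0.75/(1 + (0.7500 − 1)·0.75) = 0.6923
Then solve for n' with r_old = 0.6923, r_target = 0.83: n' = 0.83(1 − 0.6923)/[0.6923(1 − 0.83)] = 2.1700
Total items = 2.1700 × 45 = 97.65, rounded up to 98.

98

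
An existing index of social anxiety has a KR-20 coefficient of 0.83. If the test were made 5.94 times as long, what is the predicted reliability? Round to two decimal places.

r_new = 5.94·0.83 / [1 + (5.94 − 1)·0.83]
r_new = 4.9302 / 5.1002 ≈ 0.9667

0.97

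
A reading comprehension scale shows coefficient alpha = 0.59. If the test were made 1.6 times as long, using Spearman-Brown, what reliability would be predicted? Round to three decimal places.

0.697

r_new = (1.6 × 0.59) / (1 + (1.6 − 1) × 0.59)
r_new = 0.9440 / 1.3540 ≈ 0.6972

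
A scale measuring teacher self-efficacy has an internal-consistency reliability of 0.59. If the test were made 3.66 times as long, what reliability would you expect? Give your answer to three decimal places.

Spearman-Brown: r_new = n·r / (1 + (n − 1)·r)
r_new = (3.66 × 0.59) / (1 + (3.66 − 1) × 0.59)
r_new = 2.1594 / 2.5694 ≈ 0.8404

0.840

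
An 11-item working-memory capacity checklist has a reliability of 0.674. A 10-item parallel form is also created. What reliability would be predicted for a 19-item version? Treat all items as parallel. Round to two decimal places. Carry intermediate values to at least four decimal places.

0.78

The 10-item form is not needed; work directly from the 11-item form with n = 19/11 = 1.7273.
r_{19} = n·r / (1 + (n − 1)·r) = 1.1642 / 1.4902 ≈ 0.7812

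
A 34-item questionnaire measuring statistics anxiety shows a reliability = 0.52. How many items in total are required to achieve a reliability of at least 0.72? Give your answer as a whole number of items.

81

Invert Spearman-Brown to solve for n:
n = r_target (1 − r_old) / [ r_old (1 − r_target) ]
n = [0.72 × 0.48] / [0.52 × 0.28]
n = 0.3456 / 0.1456 ≈ 2.3736
2.3736 × 34 = 80.70 → 81 items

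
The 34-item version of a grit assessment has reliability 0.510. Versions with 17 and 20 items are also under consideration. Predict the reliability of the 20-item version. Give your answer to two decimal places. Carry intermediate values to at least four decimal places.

The 17-item form is not needed; work directly from the 34-item form with n = 20/34 = 0.5882.
r_{20} = n·r / (1 + (n − 1)·r) = 0.3000 / 0.7900 ≈ 0.3797

0.38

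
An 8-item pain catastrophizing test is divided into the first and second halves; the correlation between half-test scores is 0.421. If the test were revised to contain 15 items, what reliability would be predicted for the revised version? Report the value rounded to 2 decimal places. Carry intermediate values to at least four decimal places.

0.73

First correct the split-half correlation to full-test reliability: r_full = 2 × 0.421 / (1 + 0.421) ≈ 0.5925
Length factor from 8 to 15 items: n = 15/8 = 1.8750
r_new = n·r_full / (1 + (n − 1)·r_full) = 1.1109 / 1.5184 ≈ 0.7316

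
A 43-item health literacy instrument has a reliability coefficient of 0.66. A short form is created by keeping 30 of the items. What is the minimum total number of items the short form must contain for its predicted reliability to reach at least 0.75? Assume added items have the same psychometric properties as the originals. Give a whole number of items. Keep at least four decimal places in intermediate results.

Short-form reliability: n = 30/43 = 0.6977; r_30 = n·r/(1+(n−1)r) ≈ 0.5753
Length factor from the short form to reach 0.75: n' = 0.75(1 − 0.5753) / [0.5753(1 − 0.75)] ≈ 2.2147
Total items = 2.2147 × 30 = 66.44, rounded up to 67.

67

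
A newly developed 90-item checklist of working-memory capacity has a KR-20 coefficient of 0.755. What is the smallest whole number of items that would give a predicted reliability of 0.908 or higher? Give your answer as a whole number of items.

n = 0.908 × (1 − 0.755) / [ 0.755 × (1 − 0.908) ]
  = 0.222460 / 0.069460 = 3.2027
Items needed = n × 90 = 3.2027 × 90 ≈ 288.24 → round up to 289

289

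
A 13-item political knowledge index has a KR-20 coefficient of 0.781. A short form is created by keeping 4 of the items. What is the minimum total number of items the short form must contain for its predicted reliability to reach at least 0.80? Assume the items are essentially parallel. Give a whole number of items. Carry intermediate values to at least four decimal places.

Short-form reliability: n = 4/13 = 0.3077; r_4 = n·r/(1+(n−1)r) ≈ 0.5232
Length factor from the short form to reach 0.80: n' = 0.80(1 − 0.5232) / [0.5232(1 − 0.80)] ≈ 3.6453
Items = 3.6453 × 4 ≈ 14.58 → 15

15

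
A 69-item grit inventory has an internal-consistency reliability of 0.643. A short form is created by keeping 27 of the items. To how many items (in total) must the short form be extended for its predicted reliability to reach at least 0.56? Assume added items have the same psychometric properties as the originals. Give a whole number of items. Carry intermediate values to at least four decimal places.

Short-form reliability: n = 27/69 = 0.3913; r_27 = n·r/(1+(n−1)r) ≈ 0.4134
Then solve for n' with r_old = 0.4134, r_target = 0.56: n' = 0.56(1 − 0.4134)/[0.4134(1 − 0.56)] = 1.8060
Total items = 1.8060 × 27 = 48.76, rounded up to 49.

49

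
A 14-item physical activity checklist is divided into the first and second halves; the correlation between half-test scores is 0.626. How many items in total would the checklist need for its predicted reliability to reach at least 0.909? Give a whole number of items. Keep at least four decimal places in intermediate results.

Corrected full-test reliability: r_full = 2 × 0.626 / (1 + 0.626) ≈ 0.7700
n = r_tgt(1 − r_full) / [r_full(1 − r_tgt)] = 0.909 × 0.2300 / (0.7700 × 0.091) ≈ 2.9837
Items = 2.9837 × 14 ≈ 41.77 → 42

42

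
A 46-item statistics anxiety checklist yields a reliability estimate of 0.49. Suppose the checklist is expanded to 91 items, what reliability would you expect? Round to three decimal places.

0.655

Length ratio n = 91/46 = 1.9783
r_new = (1.9783 × 0.49) / (1 + (1.9783 − 1) × 0.49)
r_new = 0.9694 / 1.4794 ≈ 0.6553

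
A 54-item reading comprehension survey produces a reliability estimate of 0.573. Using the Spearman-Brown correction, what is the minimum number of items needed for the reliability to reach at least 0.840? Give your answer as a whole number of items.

Rearranging the Spearman-Brown formula for n,
n = r*(1 − r) / [ r (1 − r*) ]
n = 0.840 × (1 − 0.573) / [ 0.573 × (1 − 0.840) ]
  = 0.358680 / 0.091680 = 3.9123
3.9123 × 54 = 211.26 → 212 items

212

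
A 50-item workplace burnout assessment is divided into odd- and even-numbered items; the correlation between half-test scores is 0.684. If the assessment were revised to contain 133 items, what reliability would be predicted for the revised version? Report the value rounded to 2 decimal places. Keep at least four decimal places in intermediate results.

0.92

First correct the split-half correlation to full-test reliability: r_full = 2 × 0.684 / (1 + 0.684) ≈ 0.8124
Then adjust to 133 items: n = 133/50 = 2.6600
r_new = n·r_full / (1 + (n − 1)·r_full) = 2.1610 / 2.3486 ≈ 0.9201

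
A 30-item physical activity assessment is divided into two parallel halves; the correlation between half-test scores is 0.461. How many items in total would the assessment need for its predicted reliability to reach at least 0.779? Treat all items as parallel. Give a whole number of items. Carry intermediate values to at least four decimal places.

r_full = 2(0.461)/(1 + 0.461) = 0.6311
n = r_tgt(1 − r_full) / [r_full(1 − r_tgt)] = 0.779 × 0.3689 / (0.6311 × 0.221) ≈ 2.0604
Items = 2.0604 × 30 ≈ 61.81 → 62

62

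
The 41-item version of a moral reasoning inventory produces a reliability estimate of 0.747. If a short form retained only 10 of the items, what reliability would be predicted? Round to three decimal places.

Length ratio n = 10/41 = 0.2439
By Spearman-Brown, r_new = n r / (1 + (n − 1) r).
r_new = (0.2439 × 0.747) / (1 + (0.2439 − 1) × 0.747)
     = 0.1822 / 0.4352 = 0.4187

0.419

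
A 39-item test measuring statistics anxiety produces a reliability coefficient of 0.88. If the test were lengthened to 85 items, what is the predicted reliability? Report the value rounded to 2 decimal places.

0.94

Length ratio n = 85/39 = 2.1795
Apply the Spearman-Brown prophecy formula, r' = nr / [1 + (n − 1)r]:
r_new = (2.1795 × 0.88) / (1 + (2.1795 − 1) × 0.88)
r_new = 1.9180 / 2.0380 ≈ 0.9411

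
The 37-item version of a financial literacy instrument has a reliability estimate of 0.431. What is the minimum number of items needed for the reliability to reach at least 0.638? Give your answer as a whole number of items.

87

Spearman-Brown solved for the length factor n:
n = r_target (1 − r_old) / [ r_old (1 − r_target) ]
n = [0.638 × 0.569] / [0.431 × 0.362]
n = 0.363022 / 0.156022 ≈ 2.3267
Items needed = n × 37 = 2.3267 × 37 ≈ 86.09 → round up to 87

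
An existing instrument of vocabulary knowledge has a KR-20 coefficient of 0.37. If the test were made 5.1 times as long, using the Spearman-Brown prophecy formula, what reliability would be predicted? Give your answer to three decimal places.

r_new = 5.1·0.37 / [1 + (5.1 − 1)·0.37]
r_new = 1.8870 / 2.5170 ≈ 0.7497

0.750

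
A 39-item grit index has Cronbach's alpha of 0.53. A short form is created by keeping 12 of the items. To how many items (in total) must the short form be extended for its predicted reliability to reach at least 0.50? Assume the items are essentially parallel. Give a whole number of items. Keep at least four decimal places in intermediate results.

Short-form reliability: n = 12/39 = 0.3077; r_12 = n·r/(1+(n−1)r) ≈ 0.2576
Then solve for n' with r_old = 0.2576, r_target = 0.50: n' = 0.50(1 − 0.2576)/[0.2576(1 − 0.50)] = 2.8820
Total items = 2.8820 × 12 = 34.58, rounded up to 35.

35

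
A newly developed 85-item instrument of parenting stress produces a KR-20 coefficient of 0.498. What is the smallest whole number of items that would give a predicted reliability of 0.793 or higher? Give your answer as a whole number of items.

329

Rearranging the Spearman-Brown formula for n,
n = r*(1 − r) / [ r (1 − r*) ]
n = [0.793 × 0.502] / [0.498 × 0.207]
  = 0.398086 / 0.103086 = 3.8617
So the test needs 3.8617 × 85 ≈ 328.24 items; rounding up, 329.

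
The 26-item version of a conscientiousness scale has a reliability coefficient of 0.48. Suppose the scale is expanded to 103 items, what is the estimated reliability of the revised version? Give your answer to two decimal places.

0.79

Length ratio n = 103/26 = 3.9615
Spearman-Brown: r_new = n·r / (1 + (n − 1)·r)
r_new = 3.9615·0.48 / [1 + (3.9615 − 1)·0.48]
     = 1.9015 / 2.4215 = 0.7853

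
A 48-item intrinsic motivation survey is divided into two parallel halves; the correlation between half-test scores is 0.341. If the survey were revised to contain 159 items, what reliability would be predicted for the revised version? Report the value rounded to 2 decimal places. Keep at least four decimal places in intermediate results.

0.77

Spearman-Brown correction (n = 2): r_full = 2·0.341/(1 + 0.341) = 0.5086
Length factor from 48 to 159 items: n = 159/48 = 3.3125
r_new = n·r_full / (1 + (n − 1)·r_full) = 1.6847 / 2.1761 ≈ 0.7742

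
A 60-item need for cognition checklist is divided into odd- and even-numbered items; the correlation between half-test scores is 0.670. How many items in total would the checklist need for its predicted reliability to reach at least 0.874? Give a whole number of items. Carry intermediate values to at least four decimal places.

103

r_full = 2(0.670)/(1 + 0.670) = 0.8024
n = r_tgt(1 − r_full) / [r_full(1 − r_tgt)] = 0.874 × 0.1976 / (0.8024 × 0.126) ≈ 1.7082
Items = 1.7082 × 60 ≈ 102.49 → 103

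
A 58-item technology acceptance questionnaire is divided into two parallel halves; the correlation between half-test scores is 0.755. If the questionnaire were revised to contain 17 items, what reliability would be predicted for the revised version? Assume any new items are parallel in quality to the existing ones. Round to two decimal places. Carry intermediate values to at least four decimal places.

0.64

Spearman-Brown correction (n = 2): r_full = 2·0.755/(1 + 0.755) = 0.8604
Then adjust to 17 items: n = 17/58 = 0.2931
r_new = n·r_full / (1 + (n − 1)·r_full) = 0.2522 / 0.3918 ≈ 0.6437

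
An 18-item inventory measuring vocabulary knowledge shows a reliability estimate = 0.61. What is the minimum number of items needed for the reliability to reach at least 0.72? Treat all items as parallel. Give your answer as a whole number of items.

n = [0.72 × 0.39] / [0.61 × 0.28]
  = 0.2808 / 0.1708 = 1.6440
Items needed = n × 18 = 1.6440 × 18 ≈ 29.59 → round up to 30

30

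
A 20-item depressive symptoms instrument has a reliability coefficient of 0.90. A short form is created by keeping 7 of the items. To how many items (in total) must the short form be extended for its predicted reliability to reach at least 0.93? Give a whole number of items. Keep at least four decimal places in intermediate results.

30

Short-form reliability: n = 7/20 = 0.3500; r_7 = n·r/(1+(n−1)r) ≈ 0.7590
Length factor from the short form to reach 0.93: n' = 0.93(1 − 0.7590) / [0.7590(1 − 0.93)] ≈ 4.2185
Total items = 4.2185 × 7 = 29.53, rounded up to 30.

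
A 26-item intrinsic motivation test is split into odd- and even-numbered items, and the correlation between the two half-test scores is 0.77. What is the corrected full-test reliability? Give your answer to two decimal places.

Each half is half the length of the full test, so the full test is n = 2 times a half.
r_full = 2r_hh / (1 + r_hh) = 2 × 0.77 / (1 + 0.77)
       = 1.5400 / 1.7700 = 0.8701

0.87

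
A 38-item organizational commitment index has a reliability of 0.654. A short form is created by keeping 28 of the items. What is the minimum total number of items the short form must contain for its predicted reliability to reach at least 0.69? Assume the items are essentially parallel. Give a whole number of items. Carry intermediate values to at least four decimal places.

45

First, r for the 28-item form: n = 28/38 = 0.7368, so r_28 = 0.7368·0.654/(1 + (0.7368 − 1)·0.654) = 0.5821
Length factor from the short form to reach 0.69: n' = 0.69(1 − 0.5821) / [0.5821(1 − 0.69)] ≈ 1.5979
Total items = 1.5979 × 28 = 44.74, rounded up to 45.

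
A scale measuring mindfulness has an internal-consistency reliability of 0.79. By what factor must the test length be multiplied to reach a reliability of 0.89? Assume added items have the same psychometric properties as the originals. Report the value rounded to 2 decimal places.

2.15

Rearranging the Spearman-Brown formula for n,
n = r_target (1 − r_old) / [ r_old (1 − r_target) ]
n = 0.89(1 − 0.79) / [0.79(1 − 0.89)]
  = 0.1869 / 0.0869 = 2.1507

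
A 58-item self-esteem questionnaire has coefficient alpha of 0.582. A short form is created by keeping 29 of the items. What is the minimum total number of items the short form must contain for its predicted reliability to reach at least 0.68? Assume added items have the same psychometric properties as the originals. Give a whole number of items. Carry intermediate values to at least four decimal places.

First, r for the 29-item form: n = 29/58 = 0.5000, so r_29 = 0.5000·0.582/(1 + (0.5000 − 1)·0.582) = 0.4104
Length factor from the short form to reach 0.68: n' = 0.68(1 − 0.4104) / [0.4104(1 − 0.68)] ≈ 3.0529
Total items = 3.0529 × 29 = 88.53, rounded up to 89.

89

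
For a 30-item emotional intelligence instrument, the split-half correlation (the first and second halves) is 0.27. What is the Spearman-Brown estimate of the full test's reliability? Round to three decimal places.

Apply the Spearman-Brown correction with n = 2:
r_full = 2(0.27) / (1 + 0.27)
r_full = 0.5400 / 1.2700 ≈ 0.4252

0.425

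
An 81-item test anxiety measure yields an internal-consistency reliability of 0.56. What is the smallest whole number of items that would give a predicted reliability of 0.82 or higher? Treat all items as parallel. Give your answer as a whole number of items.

n = [0.82 × 0.44] / [0.56 × 0.18]
  = 0.3608 / 0.1008 = 3.5794
3.5794 × 81 = 289.93 → 290 items

290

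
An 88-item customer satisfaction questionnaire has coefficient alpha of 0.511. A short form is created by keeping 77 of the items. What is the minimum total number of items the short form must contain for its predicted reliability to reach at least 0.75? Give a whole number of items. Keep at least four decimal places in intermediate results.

Short-form reliability: n = 77/88 = 0.8750; r_77 = n·r/(1+(n−1)r) ≈ 0.4776
Length factor from the short form to reach 0.75: n' = 0.75(1 − 0.4776) / [0.4776(1 − 0.75)] ≈ 3.2814
Total items = 3.2814 × 77 = 252.67, rounded up to 253.

253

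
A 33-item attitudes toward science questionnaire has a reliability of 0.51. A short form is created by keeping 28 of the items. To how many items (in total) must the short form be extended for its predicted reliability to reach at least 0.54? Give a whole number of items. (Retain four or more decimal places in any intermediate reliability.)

38

Short-form reliability: n = 28/33 = 0.8485; r_28 = n·r/(1+(n−1)r) ≈ 0.4690
Then solve for n' with r_old = 0.4690, r_target = 0.54: n' = 0.54(1 − 0.4690)/[0.4690(1 − 0.54)] = 1.3291
Total items = 1.3291 × 28 = 37.21, rounded up to 38.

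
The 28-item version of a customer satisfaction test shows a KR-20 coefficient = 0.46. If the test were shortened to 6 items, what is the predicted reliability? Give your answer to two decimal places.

n = 6/28 = 0.2143
r_new = (0.2143 × 0.46) / (1 + (0.2143 − 1) × 0.46)
r_new = 0.0986 / 0.6386 ≈ 0.1544

0.15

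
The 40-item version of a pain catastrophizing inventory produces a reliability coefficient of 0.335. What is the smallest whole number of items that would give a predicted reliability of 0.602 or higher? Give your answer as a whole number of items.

121

n = 0.602(1 − 0.335) / [0.335(1 − 0.602)]
n = 0.400330 / 0.133330 ≈ 3.0026
3.0026 × 40 = 120.10 → 121 items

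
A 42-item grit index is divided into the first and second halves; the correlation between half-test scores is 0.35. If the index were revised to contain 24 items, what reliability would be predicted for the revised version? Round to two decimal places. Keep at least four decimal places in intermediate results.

Spearman-Brown correction (n = 2): r_full = 2·0.35/(1 + 0.35) = 0.5185
Length factor from 42 to 24 items: n = 24/42 = 0.5714
r_new = n·r_full / (1 + (n − 1)·r_full) = 0.2963 / 0.7778 ≈ 0.3809

0.38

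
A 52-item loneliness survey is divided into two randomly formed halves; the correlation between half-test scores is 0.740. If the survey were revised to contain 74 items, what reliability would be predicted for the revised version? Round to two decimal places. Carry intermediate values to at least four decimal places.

0.89

Spearman-Brown correction (n = 2): r_full = 2·0.740/(1 + 0.740) = 0.8506
Length factor from 52 to 74 items: n = 74/52 = 1.4231
r_new = n·r_full / (1 + (n − 1)·r_full) = 1.2105 / 1.3599 ≈ 0.8901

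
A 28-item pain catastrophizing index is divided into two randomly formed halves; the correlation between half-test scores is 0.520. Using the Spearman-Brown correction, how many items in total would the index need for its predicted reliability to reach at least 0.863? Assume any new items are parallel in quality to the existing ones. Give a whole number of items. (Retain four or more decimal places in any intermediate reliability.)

r_full = 2(0.520)/(1 + 0.520) = 0.6842
Solve Spearman-Brown for n: n = 0.863(1 − 0.6842) / [0.6842(1 − 0.863)] = 2.9075
Items = 2.9075 × 28 ≈ 81.41 → 82

82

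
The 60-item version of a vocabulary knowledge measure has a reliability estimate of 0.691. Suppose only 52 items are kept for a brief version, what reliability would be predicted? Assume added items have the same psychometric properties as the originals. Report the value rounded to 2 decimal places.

0.66

n = 52/60 = 0.8667
By Spearman-Brown, r_new = n r / (1 + (n − 1) r).
r_new = (0.8667 × 0.691) / (1 + (0.8667 − 1) × 0.691)
r_new = 0.5989 / 0.9079 ≈ 0.6597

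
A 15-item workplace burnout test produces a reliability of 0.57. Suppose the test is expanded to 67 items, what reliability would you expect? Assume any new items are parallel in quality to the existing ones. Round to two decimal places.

Length ratio n = 67/15 = 4.4667
r_new = (4.4667 × 0.57) / (1 + (4.4667 − 1) × 0.57)
     = 2.5460 / 2.9760 = 0.8555

0.86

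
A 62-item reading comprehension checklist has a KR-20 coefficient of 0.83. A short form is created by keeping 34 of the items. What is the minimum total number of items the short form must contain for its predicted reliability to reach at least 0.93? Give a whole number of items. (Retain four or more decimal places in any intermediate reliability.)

First, r for the 34-item form: n = 34/62 = 0.5484, so r_34 = 0.5484·0.83/(1 + (0.5484 − 1)·0.83) = 0.7281
Length factor from the short form to reach 0.93: n' = 0.93(1 − 0.7281) / [0.7281(1 − 0.93)] ≈ 4.9614
Items = 4.9614 × 34 ≈ 168.69 → 169

169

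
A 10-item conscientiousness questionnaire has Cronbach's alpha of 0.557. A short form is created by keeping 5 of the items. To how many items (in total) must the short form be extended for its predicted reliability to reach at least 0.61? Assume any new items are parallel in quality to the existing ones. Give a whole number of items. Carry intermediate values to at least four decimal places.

First, r for the 5-item form: n = 5/10 = 0.5000, so r_5 = 0.5000·0.557/(1 + (0.5000 − 1)·0.557) = 0.3860
Then solve for n' with r_old = 0.3860, r_target = 0.61: n' = 0.61(1 − 0.3860)/[0.3860(1 − 0.61)] = 2.4880
Items = 2.4880 × 5 ≈ 12.44 → 13

13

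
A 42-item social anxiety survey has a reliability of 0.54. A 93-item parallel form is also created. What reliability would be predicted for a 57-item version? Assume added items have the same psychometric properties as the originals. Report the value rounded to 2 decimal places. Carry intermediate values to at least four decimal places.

0.61

The 93-item form is not needed; work directly from the 42-item form with n = 57/42 = 1.3571.
r_{57} = n·r / (1 + (n − 1)·r) = 0.7328 / 1.1928 ≈ 0.6144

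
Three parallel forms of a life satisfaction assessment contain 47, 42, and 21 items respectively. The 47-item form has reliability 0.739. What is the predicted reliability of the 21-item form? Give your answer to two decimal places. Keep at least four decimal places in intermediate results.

0.56

Only the ratio of lengths matters: n = 21/47 = 0.4468
r_{21} = n·r / (1 + (n − 1)·r) = 0.3302 / 0.5912 ≈ 0.5585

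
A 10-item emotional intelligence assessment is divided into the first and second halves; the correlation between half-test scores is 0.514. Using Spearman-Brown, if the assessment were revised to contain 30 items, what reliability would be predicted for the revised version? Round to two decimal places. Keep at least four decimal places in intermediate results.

0.86

Full-test reliability from the split-half r: r_full = 2(0.514)/(1 + 0.514) = 0.6790
Then adjust to 30 items: n = 30/10 = 3.0000
r_new = n·r_full / (1 + (n − 1)·r_full) = 2.0370 / 2.3580 ≈ 0.8639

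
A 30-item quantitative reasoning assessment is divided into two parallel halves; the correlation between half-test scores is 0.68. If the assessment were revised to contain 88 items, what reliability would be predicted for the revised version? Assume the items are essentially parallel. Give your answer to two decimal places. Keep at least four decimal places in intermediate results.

Full-test reliability from the split-half r: r_full = 2(0.68)/(1 + 0.68) = 0.8095
Then adjust to 88 items: n = 88/30 = 2.9333
r_new = n·r_full / (1 + (n − 1)·r_full) = 2.3745 / 2.5650 ≈ 0.9257

0.93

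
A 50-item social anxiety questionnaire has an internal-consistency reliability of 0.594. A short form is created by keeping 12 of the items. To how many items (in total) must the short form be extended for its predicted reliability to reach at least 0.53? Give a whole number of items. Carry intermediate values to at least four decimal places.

Short-form reliability: n = 12/50 = 0.2400; r_12 = n·r/(1+(n−1)r) ≈ 0.2599
Length factor from the short form to reach 0.53: n' = 0.53(1 − 0.2599) / [0.2599(1 − 0.53)] ≈ 3.2112
Total items = 3.2112 × 12 = 38.53, rounded up to 39.

39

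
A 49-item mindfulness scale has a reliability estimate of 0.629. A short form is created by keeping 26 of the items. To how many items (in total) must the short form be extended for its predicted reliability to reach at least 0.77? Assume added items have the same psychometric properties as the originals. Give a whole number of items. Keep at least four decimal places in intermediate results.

Short-form reliability: n = 26/49 = 0.5306; r_26 = n·r/(1+(n−1)r) ≈ 0.4736
Length factor from the short form to reach 0.77: n' = 0.77(1 − 0.4736) / [0.4736(1 − 0.77)] ≈ 3.7211
Items = 3.7211 × 26 ≈ 96.75 → 97

97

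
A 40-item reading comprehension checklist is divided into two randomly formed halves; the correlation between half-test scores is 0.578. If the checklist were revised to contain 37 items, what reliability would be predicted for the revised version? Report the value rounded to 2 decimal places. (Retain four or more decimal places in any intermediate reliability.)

First correct the split-half correlation to full-test reliability: r_full = 2 × 0.578 / (1 + 0.578) ≈ 0.7326
Length factor from 40 to 37 items: n = 37/40 = 0.9250
r_new = n·r_full / (1 + (n − 1)·r_full) = 0.6777 / 0.9451 ≈ 0.7171

0.72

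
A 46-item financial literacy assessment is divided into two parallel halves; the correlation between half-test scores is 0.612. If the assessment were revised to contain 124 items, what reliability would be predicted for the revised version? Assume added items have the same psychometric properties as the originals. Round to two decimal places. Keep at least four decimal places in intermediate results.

0.89

Spearman-Brown correction (n = 2): r_full = 2·0.612/(1 + 0.612) = 0.7593
Then adjust to 124 items: n = 124/46 = 2.6957
r_new = n·r_full / (1 + (n − 1)·r_full) = 2.0468 / 2.2875 ≈ 0.8948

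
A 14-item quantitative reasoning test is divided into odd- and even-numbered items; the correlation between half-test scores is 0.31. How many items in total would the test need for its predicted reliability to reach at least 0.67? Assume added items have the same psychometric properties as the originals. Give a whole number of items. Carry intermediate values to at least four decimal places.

r_full = 2(0.31)/(1 + 0.31) = 0.4733
n = r_tgt(1 − r_full) / [r_full(1 − r_tgt)] = 0.67 × 0.5267 / (0.4733 × 0.33) ≈ 2.2594
Items = 2.2594 × 14 ≈ 31.63 → 32

32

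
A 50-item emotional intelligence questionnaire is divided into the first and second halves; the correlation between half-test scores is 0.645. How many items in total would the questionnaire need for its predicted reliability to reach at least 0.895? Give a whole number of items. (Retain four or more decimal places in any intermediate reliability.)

118

Corrected full-test reliability: r_full = 2 × 0.645 / (1 + 0.645) ≈ 0.7842
n = r_tgt(1 − r_full) / [r_full(1 − r_tgt)] = 0.895 × 0.2158 / (0.7842 × 0.105) ≈ 2.3456
Required items = 2.3456 × 50 = 117.28, so 118 items.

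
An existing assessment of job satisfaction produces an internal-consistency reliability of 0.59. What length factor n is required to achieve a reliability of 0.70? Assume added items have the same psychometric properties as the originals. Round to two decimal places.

1.62

n = 0.70 × (1 − 0.59) / [ 0.59 × (1 − 0.70) ]
  = 0.2870 / 0.1770 = 1.6215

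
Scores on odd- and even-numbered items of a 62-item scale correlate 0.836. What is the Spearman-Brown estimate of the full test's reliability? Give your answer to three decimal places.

0.911

r_full = 2(0.836) / (1 + 0.836)
r_full = 1.6720 / 1.8360 ≈ 0.9107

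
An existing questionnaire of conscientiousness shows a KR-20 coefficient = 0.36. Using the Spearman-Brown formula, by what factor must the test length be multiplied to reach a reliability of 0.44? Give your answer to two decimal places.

Rearranging the Spearman-Brown formula for n,
n = r_target (1 − r_old) / [ r_old (1 − r_target) ]
n = 0.44(1 − 0.36) / [0.36(1 − 0.44)]
  = 0.2816 / 0.2016 = 1.3968

1.40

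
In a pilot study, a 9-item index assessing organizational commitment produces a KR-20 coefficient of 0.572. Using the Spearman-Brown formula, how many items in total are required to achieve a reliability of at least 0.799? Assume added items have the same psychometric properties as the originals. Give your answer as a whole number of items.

n = 0.799 × (1 − 0.572) / [ 0.572 × (1 − 0.799) ]
  = 0.341972 / 0.114972 = 2.9744
2.9744 × 9 = 26.77 → 27 items

27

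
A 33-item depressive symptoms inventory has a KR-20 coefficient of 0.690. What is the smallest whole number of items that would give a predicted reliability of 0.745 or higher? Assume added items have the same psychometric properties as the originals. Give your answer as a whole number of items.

Spearman-Brown solved for the length factor n:
n = r_target (1 − r_old) / [ r_old (1 − r_target) ]
n = 0.745 × (1 − 0.690) / [ 0.690 × (1 − 0.745) ]
  = 0.230950 / 0.175950 = 1.3126
Items needed = n × 33 = 1.3126 × 33 ≈ 43.32 → round up to 44

44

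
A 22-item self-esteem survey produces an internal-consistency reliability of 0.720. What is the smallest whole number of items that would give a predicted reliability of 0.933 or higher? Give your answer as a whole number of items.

Rearranging the Spearman-Brown formula for n,
n = r*(1 − r) / [ r (1 − r*) ]
n = [0.933 × 0.280] / [0.720 × 0.067]
  = 0.261240 / 0.048240 = 5.4154
5.4154 × 22 = 119.14 → 120 items

120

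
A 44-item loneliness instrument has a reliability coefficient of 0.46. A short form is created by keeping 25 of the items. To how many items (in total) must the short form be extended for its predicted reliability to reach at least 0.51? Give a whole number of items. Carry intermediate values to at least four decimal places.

54

Short-form reliability: n = 25/44 = 0.5682; r_25 = n·r/(1+(n−1)r) ≈ 0.3262
Length factor from the short form to reach 0.51: n' = 0.51(1 − 0.3262) / [0.3262(1 − 0.51)] ≈ 2.1499
Items = 2.1499 × 25 ≈ 53.75 → 54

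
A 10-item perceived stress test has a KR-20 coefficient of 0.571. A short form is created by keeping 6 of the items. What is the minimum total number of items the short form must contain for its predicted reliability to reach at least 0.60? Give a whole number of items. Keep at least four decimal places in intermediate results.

12

First, r for the 6-item form: n = 6/10 = 0.6000, so r_6 = 0.6000·0.571/(1 + (0.6000 − 1)·0.571) = 0.4440
Then solve for n' with r_old = 0.4440, r_target = 0.60: n' = 0.60(1 − 0.4440)/[0.4440(1 − 0.60)] = 1.8784
Total items = 1.8784 × 6 = 11.27, rounded up to 12.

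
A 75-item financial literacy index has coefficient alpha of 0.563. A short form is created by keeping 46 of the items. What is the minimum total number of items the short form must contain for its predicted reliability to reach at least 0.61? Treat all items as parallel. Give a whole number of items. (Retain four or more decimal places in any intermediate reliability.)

First, r for the 46-item form: n = 46/75 = 0.6133, so r_46 = 0.6133·0.563/(1 + (0.6133 − 1)·0.563) = 0.4414
Then solve for n' with r_old = 0.4414, r_target = 0.61: n' = 0.61(1 − 0.4414)/[0.4414(1 − 0.61)] = 1.9794
Items = 1.9794 × 46 ≈ 91.05 → 92

92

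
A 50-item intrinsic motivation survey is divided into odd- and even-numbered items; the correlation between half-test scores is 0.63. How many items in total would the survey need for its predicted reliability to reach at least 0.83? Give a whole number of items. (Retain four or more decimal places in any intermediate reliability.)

72

r_full = 2(0.63)/(1 + 0.63) = 0.7730
n = r_tgt(1 − r_full) / [r_full(1 − r_tgt)] = 0.83 × 0.2270 / (0.7730 × 0.17) ≈ 1.4338
Required items = 1.4338 × 50 = 71.69, so 72 items.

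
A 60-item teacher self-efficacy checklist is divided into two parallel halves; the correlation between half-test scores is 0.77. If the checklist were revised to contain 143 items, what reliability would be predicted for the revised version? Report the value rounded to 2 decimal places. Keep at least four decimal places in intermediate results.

Spearman-Brown correction (n = 2): r_full = 2·0.77/(1 + 0.77) = 0.8701
Length factor from 60 to 143 items: n = 143/60 = 2.3833
r_new = n·r_full / (1 + (n − 1)·r_full) = 2.0737 / 2.2036 ≈ 0.9411

0.94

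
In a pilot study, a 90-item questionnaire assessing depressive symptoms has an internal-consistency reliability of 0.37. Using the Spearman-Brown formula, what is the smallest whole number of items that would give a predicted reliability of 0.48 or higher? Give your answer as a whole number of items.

142

Rearranging the Spearman-Brown formula for n,
n = r_target (1 − r_old) / [ r_old (1 − r_target) ]
n = 0.48(1 − 0.37) / [0.37(1 − 0.48)]
  = 0.3024 / 0.1924 = 1.5717
Items needed = n × 90 = 1.5717 × 90 ≈ 141.45 → round up to 142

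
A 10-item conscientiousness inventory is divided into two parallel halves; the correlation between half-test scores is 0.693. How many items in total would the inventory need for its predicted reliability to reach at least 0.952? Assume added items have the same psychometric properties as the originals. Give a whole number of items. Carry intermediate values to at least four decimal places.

44

r_full = 2(0.693)/(1 + 0.693) = 0.8187
n = r_tgt(1 − r_full) / [r_full(1 − r_tgt)] = 0.952 × 0.1813 / (0.8187 × 0.048) ≈ 4.3921
Items = 4.3921 × 10 ≈ 43.92 → 44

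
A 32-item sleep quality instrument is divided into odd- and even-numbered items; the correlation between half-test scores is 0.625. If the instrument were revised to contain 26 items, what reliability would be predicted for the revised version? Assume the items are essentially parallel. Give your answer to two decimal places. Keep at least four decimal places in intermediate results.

0.73

Spearman-Brown correction (n = 2): r_full = 2·0.625/(1 + 0.625) = 0.7692
Then adjust to 26 items: n = 26/32 = 0.8125
r_new = n·r_full / (1 + (n − 1)·r_full) = 0.6250 / 0.8558 ≈ 0.7303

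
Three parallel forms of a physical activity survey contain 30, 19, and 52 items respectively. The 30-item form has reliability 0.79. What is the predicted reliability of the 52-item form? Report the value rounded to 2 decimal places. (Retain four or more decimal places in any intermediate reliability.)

0.87

Only the ratio of lengths matters: n = 52/30 = 1.7333
r_{52} = n·r / (1 + (n − 1)·r) = 1.3693 / 1.5793 ≈ 0.8670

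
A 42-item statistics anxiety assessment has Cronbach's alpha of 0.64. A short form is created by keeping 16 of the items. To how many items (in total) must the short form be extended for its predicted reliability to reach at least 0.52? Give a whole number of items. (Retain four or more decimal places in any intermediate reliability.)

26

First, r for the 16-item form: n = 16/42 = 0.3810, so r_16 = 0.3810·0.64/(1 + (0.3810 − 1)·0.64) = 0.4038
Then solve for n' with r_old = 0.4038, r_target = 0.52: n' = 0.52(1 − 0.4038)/[0.4038(1 − 0.52)] = 1.5995
Total items = 1.5995 × 16 = 25.59, rounded up to 26.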